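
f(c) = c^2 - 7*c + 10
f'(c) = 2*c - 7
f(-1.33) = 21.08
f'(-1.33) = -9.66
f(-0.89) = 17.02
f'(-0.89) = -8.78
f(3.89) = -2.10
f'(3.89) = 0.78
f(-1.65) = 24.27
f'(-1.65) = -10.30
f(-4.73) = 65.48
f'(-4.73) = -16.46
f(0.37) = 7.55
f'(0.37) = -6.26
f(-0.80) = 16.24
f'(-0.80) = -8.60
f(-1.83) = 26.16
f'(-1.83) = -10.66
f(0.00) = 10.00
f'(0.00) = -7.00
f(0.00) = 10.00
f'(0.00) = -7.00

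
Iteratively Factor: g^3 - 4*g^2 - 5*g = (g)*(g^2 - 4*g - 5) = g*(g + 1)*(g - 5)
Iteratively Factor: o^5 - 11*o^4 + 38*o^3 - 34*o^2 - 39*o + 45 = (o - 3)*(o^4 - 8*o^3 + 14*o^2 + 8*o - 15) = (o - 3)^2*(o^3 - 5*o^2 - o + 5) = (o - 3)^2*(o - 1)*(o^2 - 4*o - 5) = (o - 5)*(o - 3)^2*(o - 1)*(o + 1)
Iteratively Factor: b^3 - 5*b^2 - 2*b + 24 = (b - 3)*(b^2 - 2*b - 8) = (b - 4)*(b - 3)*(b + 2)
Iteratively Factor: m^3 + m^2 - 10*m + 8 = (m - 1)*(m^2 + 2*m - 8) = (m - 1)*(m + 4)*(m - 2)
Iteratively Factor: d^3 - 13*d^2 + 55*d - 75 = (d - 3)*(d^2 - 10*d + 25) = (d - 5)*(d - 3)*(d - 5)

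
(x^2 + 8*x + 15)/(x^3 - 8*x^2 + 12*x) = (x^2 + 8*x + 15)/(x*(x^2 - 8*x + 12))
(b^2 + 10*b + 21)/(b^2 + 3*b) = (b + 7)/b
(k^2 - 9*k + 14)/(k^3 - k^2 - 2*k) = (k - 7)/(k*(k + 1))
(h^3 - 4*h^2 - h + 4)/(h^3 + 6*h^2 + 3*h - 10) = (h^2 - 3*h - 4)/(h^2 + 7*h + 10)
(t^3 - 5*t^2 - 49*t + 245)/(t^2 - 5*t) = t - 49/t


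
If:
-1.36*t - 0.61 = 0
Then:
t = -0.45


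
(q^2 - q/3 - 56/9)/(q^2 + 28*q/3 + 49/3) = (q - 8/3)/(q + 7)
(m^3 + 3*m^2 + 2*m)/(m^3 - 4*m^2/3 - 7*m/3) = 3*(m + 2)/(3*m - 7)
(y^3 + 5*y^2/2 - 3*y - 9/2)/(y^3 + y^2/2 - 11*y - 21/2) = (2*y - 3)/(2*y - 7)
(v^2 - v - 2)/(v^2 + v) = (v - 2)/v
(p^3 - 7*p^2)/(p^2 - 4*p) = p*(p - 7)/(p - 4)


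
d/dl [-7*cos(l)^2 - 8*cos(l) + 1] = 2*(7*cos(l) + 4)*sin(l)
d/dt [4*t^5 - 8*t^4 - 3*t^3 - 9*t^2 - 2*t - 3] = 20*t^4 - 32*t^3 - 9*t^2 - 18*t - 2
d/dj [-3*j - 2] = -3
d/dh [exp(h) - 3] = exp(h)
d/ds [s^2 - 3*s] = 2*s - 3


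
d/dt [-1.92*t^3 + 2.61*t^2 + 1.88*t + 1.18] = -5.76*t^2 + 5.22*t + 1.88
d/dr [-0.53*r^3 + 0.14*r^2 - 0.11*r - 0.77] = -1.59*r^2 + 0.28*r - 0.11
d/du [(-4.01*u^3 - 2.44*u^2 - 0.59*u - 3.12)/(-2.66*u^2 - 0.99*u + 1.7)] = (10.6666*u^4 + 7.9398*u^3 - 19.6048*u^2 - 24.8944*u - 4.0918)/(7.0756*u^4 + 5.2668*u^3 - 8.0639*u^2 - 3.366*u + 2.89)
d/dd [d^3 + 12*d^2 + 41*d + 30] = 3*d^2 + 24*d + 41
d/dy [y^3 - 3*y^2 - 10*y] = 3*y^2 - 6*y - 10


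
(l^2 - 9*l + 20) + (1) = l^2 - 9*l + 21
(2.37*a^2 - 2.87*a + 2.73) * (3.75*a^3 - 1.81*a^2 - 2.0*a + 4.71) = 8.8875*a^5 - 15.0522*a^4 + 10.6922*a^3 + 11.9614*a^2 - 18.9777*a + 12.8583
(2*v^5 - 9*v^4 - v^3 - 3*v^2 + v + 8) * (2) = 4*v^5 - 18*v^4 - 2*v^3 - 6*v^2 + 2*v + 16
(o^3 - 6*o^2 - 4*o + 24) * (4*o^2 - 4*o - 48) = 4*o^5 - 28*o^4 - 40*o^3 + 400*o^2 + 96*o - 1152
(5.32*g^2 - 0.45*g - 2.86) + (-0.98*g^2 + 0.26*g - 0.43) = 4.34*g^2 - 0.19*g - 3.29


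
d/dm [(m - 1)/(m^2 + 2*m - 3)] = -1/(m^2 + 6*m + 9)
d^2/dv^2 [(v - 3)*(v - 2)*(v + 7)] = 6*v + 4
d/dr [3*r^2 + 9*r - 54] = 6*r + 9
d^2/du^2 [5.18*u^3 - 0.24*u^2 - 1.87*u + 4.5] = 31.08*u - 0.48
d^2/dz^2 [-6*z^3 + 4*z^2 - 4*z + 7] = 8 - 36*z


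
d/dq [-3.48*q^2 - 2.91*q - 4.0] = -6.96*q - 2.91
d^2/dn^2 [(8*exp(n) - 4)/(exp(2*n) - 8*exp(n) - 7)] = 8*(exp(4*n) + 6*exp(3*n) + 54*exp(2*n) - 102*exp(n) + 77)*exp(n)/(exp(6*n) - 24*exp(5*n) + 171*exp(4*n) - 176*exp(3*n) - 1197*exp(2*n) - 1176*exp(n) - 343)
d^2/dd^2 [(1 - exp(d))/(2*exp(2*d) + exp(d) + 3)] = (-4*exp(4*d) + 18*exp(3*d) + 42*exp(2*d) - 20*exp(d) - 12)*exp(d)/(8*exp(6*d) + 12*exp(5*d) + 42*exp(4*d) + 37*exp(3*d) + 63*exp(2*d) + 27*exp(d) + 27)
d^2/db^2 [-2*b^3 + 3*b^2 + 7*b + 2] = 6 - 12*b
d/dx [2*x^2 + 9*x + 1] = 4*x + 9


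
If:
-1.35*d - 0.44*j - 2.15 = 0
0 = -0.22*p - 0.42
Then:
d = -0.325925925925926*j - 1.59259259259259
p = -1.91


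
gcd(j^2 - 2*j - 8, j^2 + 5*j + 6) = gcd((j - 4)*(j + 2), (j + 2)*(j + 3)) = j + 2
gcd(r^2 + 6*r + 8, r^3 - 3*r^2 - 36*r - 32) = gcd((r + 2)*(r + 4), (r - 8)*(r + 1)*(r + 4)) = r + 4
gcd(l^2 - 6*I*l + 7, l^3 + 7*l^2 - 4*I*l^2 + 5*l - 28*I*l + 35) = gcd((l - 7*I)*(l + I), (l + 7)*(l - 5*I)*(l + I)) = l + I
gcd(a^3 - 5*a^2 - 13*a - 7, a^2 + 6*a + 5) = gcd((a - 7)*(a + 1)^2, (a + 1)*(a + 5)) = a + 1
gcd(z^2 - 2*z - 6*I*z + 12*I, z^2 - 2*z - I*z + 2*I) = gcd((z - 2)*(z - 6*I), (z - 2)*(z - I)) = z - 2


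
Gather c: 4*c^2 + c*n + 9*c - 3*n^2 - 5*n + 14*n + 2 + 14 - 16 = 4*c^2 + c*(n + 9) - 3*n^2 + 9*n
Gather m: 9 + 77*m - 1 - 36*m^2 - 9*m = -36*m^2 + 68*m + 8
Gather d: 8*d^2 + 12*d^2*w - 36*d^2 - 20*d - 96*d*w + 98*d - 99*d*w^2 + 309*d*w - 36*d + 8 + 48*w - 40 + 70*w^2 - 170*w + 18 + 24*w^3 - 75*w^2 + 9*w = d^2*(12*w - 28) + d*(-99*w^2 + 213*w + 42) + 24*w^3 - 5*w^2 - 113*w - 14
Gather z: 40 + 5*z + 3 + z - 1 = 6*z + 42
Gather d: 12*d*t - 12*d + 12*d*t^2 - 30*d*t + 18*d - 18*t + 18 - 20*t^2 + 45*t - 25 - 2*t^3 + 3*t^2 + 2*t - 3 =d*(12*t^2 - 18*t + 6) - 2*t^3 - 17*t^2 + 29*t - 10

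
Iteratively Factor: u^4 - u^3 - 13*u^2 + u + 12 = (u - 1)*(u^3 - 13*u - 12) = (u - 1)*(u + 1)*(u^2 - u - 12) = (u - 4)*(u - 1)*(u + 1)*(u + 3)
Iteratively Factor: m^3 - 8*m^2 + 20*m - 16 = (m - 2)*(m^2 - 6*m + 8) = (m - 4)*(m - 2)*(m - 2)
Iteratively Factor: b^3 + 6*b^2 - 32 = (b - 2)*(b^2 + 8*b + 16) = (b - 2)*(b + 4)*(b + 4)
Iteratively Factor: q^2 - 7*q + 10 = (q - 2)*(q - 5)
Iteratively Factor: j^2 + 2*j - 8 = (j + 4)*(j - 2)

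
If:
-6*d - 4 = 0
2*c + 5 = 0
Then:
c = -5/2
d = -2/3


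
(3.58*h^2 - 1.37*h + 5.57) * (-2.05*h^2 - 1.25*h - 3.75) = -7.339*h^4 - 1.6665*h^3 - 23.131*h^2 - 1.825*h - 20.8875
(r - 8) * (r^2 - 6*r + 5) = r^3 - 14*r^2 + 53*r - 40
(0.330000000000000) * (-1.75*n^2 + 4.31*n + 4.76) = -0.5775*n^2 + 1.4223*n + 1.5708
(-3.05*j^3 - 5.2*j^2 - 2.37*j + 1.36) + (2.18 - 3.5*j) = -3.05*j^3 - 5.2*j^2 - 5.87*j + 3.54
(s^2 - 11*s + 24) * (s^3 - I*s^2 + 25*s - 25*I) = s^5 - 11*s^4 - I*s^4 + 49*s^3 + 11*I*s^3 - 275*s^2 - 49*I*s^2 + 600*s + 275*I*s - 600*I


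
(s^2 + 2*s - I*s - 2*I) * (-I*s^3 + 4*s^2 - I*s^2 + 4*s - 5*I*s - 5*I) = -I*s^5 + 3*s^4 - 3*I*s^4 + 9*s^3 - 11*I*s^3 + s^2 - 27*I*s^2 - 15*s - 18*I*s - 10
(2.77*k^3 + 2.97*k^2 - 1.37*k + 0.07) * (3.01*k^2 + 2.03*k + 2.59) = 8.3377*k^5 + 14.5628*k^4 + 9.0797*k^3 + 5.1219*k^2 - 3.4062*k + 0.1813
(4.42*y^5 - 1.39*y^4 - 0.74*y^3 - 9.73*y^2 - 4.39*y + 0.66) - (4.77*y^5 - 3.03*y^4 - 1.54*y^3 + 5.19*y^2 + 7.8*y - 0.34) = -0.35*y^5 + 1.64*y^4 + 0.8*y^3 - 14.92*y^2 - 12.19*y + 1.0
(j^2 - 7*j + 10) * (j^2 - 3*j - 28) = j^4 - 10*j^3 + 3*j^2 + 166*j - 280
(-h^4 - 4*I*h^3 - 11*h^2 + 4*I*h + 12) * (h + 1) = -h^5 - h^4 - 4*I*h^4 - 11*h^3 - 4*I*h^3 - 11*h^2 + 4*I*h^2 + 12*h + 4*I*h + 12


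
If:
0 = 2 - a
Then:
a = 2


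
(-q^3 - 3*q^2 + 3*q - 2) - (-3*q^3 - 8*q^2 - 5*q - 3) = 2*q^3 + 5*q^2 + 8*q + 1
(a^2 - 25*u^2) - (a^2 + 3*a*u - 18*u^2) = -3*a*u - 7*u^2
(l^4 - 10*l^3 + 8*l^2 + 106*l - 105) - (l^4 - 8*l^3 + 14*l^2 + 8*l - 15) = -2*l^3 - 6*l^2 + 98*l - 90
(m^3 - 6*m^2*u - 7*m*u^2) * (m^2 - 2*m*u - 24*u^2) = m^5 - 8*m^4*u - 19*m^3*u^2 + 158*m^2*u^3 + 168*m*u^4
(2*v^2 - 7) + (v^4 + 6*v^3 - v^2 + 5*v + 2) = v^4 + 6*v^3 + v^2 + 5*v - 5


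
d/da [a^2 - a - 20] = 2*a - 1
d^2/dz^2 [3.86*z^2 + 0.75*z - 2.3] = 7.72000000000000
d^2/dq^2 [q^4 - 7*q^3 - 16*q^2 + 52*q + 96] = 12*q^2 - 42*q - 32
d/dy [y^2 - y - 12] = 2*y - 1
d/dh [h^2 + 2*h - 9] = 2*h + 2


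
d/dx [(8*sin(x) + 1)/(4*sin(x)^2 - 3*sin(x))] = (-32*cos(x) - 8/tan(x) + 3*cos(x)/sin(x)^2)/(4*sin(x) - 3)^2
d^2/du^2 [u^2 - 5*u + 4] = 2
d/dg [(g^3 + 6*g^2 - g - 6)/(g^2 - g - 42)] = (g^2 - 14*g + 1)/(g^2 - 14*g + 49)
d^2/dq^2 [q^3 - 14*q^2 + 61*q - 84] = 6*q - 28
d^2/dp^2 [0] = 0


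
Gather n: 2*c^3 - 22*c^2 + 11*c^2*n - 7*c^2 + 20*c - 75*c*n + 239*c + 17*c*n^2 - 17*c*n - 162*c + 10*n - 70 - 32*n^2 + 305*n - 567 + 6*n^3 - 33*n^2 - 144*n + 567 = 2*c^3 - 29*c^2 + 97*c + 6*n^3 + n^2*(17*c - 65) + n*(11*c^2 - 92*c + 171) - 70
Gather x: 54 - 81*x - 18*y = -81*x - 18*y + 54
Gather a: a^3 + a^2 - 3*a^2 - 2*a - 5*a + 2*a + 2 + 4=a^3 - 2*a^2 - 5*a + 6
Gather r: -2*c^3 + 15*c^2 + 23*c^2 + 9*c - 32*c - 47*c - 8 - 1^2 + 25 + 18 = -2*c^3 + 38*c^2 - 70*c + 34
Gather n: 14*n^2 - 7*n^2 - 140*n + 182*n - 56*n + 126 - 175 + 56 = 7*n^2 - 14*n + 7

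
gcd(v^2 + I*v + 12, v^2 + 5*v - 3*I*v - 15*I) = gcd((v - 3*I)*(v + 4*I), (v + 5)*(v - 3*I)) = v - 3*I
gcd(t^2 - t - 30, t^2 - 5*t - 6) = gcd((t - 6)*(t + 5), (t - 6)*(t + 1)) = t - 6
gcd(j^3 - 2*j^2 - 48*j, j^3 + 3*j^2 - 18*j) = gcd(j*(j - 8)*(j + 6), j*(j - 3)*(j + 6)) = j^2 + 6*j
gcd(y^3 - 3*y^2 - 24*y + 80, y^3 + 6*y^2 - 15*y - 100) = y^2 + y - 20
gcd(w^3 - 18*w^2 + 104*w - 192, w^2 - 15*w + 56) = w - 8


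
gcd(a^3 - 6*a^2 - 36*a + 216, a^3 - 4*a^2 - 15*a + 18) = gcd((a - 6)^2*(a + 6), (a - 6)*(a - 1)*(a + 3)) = a - 6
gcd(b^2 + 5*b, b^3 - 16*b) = b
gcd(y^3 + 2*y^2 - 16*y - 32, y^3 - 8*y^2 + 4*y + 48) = y^2 - 2*y - 8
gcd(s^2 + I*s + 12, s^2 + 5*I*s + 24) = s - 3*I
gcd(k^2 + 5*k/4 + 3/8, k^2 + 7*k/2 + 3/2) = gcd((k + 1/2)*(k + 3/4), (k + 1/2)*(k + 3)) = k + 1/2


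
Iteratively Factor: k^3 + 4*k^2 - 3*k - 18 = (k + 3)*(k^2 + k - 6) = (k + 3)^2*(k - 2)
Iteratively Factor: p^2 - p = (p - 1)*(p)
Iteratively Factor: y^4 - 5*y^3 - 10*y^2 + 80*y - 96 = (y - 3)*(y^3 - 2*y^2 - 16*y + 32) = (y - 4)*(y - 3)*(y^2 + 2*y - 8) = (y - 4)*(y - 3)*(y + 4)*(y - 2)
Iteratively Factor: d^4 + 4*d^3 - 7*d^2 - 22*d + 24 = (d + 3)*(d^3 + d^2 - 10*d + 8) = (d + 3)*(d + 4)*(d^2 - 3*d + 2) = (d - 2)*(d + 3)*(d + 4)*(d - 1)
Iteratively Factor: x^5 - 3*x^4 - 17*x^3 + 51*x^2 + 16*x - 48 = (x + 4)*(x^4 - 7*x^3 + 11*x^2 + 7*x - 12) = (x + 1)*(x + 4)*(x^3 - 8*x^2 + 19*x - 12) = (x - 1)*(x + 1)*(x + 4)*(x^2 - 7*x + 12) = (x - 4)*(x - 1)*(x + 1)*(x + 4)*(x - 3)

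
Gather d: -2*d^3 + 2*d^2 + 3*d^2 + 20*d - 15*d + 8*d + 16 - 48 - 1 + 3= -2*d^3 + 5*d^2 + 13*d - 30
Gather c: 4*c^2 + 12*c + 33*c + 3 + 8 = 4*c^2 + 45*c + 11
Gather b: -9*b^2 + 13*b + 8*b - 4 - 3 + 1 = -9*b^2 + 21*b - 6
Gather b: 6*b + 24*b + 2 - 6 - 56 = 30*b - 60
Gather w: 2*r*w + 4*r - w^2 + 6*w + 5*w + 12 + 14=4*r - w^2 + w*(2*r + 11) + 26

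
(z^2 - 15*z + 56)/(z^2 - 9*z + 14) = (z - 8)/(z - 2)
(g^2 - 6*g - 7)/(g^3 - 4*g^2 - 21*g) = (g + 1)/(g*(g + 3))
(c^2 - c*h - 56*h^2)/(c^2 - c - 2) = (-c^2 + c*h + 56*h^2)/(-c^2 + c + 2)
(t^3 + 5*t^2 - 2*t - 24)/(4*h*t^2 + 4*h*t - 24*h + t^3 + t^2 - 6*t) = (t + 4)/(4*h + t)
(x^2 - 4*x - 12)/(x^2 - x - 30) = (x + 2)/(x + 5)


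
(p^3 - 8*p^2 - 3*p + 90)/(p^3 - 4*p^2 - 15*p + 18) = (p - 5)/(p - 1)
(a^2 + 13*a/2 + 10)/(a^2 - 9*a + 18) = (a^2 + 13*a/2 + 10)/(a^2 - 9*a + 18)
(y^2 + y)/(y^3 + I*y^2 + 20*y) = (y + 1)/(y^2 + I*y + 20)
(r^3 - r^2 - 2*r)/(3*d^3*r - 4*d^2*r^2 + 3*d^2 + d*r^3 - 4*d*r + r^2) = r*(r^2 - r - 2)/(3*d^3*r - 4*d^2*r^2 + 3*d^2 + d*r^3 - 4*d*r + r^2)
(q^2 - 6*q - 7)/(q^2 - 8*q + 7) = (q + 1)/(q - 1)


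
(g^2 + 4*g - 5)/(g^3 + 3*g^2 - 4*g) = (g + 5)/(g*(g + 4))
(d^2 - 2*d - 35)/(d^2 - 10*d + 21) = (d + 5)/(d - 3)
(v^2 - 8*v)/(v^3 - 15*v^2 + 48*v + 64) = v/(v^2 - 7*v - 8)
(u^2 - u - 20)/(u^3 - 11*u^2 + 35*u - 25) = (u + 4)/(u^2 - 6*u + 5)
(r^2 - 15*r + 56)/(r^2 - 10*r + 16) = (r - 7)/(r - 2)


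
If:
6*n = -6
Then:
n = -1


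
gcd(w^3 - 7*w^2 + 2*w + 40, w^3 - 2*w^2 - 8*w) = w^2 - 2*w - 8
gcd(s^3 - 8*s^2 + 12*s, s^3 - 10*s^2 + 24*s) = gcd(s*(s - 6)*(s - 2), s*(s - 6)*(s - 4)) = s^2 - 6*s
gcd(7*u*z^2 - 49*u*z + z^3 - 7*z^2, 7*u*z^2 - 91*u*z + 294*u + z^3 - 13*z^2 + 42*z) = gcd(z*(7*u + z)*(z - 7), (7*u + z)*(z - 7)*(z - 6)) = 7*u*z - 49*u + z^2 - 7*z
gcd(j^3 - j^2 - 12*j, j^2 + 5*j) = j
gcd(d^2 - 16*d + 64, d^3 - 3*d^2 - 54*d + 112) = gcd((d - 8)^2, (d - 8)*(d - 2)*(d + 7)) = d - 8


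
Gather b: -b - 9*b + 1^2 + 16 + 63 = 80 - 10*b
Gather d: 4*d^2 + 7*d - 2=4*d^2 + 7*d - 2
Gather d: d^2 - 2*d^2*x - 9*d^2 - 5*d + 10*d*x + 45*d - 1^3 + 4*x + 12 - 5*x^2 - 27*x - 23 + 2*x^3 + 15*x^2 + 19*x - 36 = d^2*(-2*x - 8) + d*(10*x + 40) + 2*x^3 + 10*x^2 - 4*x - 48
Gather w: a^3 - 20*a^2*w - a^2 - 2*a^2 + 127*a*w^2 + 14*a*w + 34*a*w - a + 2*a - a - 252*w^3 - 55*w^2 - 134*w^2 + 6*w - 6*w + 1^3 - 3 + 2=a^3 - 3*a^2 - 252*w^3 + w^2*(127*a - 189) + w*(-20*a^2 + 48*a)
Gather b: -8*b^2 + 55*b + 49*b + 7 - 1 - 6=-8*b^2 + 104*b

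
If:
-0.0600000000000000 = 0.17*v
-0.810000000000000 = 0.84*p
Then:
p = -0.96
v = -0.35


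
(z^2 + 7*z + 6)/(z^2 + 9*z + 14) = (z^2 + 7*z + 6)/(z^2 + 9*z + 14)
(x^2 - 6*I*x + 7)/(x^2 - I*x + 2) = (x - 7*I)/(x - 2*I)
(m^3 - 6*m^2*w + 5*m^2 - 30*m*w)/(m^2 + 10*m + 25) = m*(m - 6*w)/(m + 5)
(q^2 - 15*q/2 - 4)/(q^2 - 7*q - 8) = (q + 1/2)/(q + 1)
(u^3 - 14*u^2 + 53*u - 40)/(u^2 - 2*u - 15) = (u^2 - 9*u + 8)/(u + 3)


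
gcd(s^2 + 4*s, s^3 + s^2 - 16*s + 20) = 1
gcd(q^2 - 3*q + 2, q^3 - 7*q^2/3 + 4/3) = q^2 - 3*q + 2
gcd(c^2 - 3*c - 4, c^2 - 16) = c - 4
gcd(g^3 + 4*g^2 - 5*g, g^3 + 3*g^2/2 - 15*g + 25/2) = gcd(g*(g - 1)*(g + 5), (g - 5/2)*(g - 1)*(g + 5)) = g^2 + 4*g - 5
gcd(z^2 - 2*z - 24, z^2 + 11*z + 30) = 1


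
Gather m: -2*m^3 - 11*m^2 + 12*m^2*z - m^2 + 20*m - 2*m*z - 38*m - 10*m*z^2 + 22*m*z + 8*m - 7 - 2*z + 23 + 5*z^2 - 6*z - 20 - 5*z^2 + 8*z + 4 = -2*m^3 + m^2*(12*z - 12) + m*(-10*z^2 + 20*z - 10)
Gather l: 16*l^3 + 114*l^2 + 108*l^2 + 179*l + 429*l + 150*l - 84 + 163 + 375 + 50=16*l^3 + 222*l^2 + 758*l + 504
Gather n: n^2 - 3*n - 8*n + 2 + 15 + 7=n^2 - 11*n + 24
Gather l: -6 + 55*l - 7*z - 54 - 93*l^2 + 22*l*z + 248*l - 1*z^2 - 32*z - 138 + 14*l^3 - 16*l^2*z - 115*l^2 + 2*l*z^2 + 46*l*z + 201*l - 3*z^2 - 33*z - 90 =14*l^3 + l^2*(-16*z - 208) + l*(2*z^2 + 68*z + 504) - 4*z^2 - 72*z - 288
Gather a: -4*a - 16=-4*a - 16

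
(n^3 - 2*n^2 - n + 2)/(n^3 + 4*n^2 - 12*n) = (n^2 - 1)/(n*(n + 6))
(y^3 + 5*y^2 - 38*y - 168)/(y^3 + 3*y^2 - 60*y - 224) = (y - 6)/(y - 8)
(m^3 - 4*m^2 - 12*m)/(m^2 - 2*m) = (m^2 - 4*m - 12)/(m - 2)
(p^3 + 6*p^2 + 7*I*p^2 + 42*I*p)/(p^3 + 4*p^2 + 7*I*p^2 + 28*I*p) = (p + 6)/(p + 4)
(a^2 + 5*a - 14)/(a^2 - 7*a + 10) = (a + 7)/(a - 5)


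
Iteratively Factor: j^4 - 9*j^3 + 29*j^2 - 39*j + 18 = (j - 3)*(j^3 - 6*j^2 + 11*j - 6) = (j - 3)*(j - 1)*(j^2 - 5*j + 6) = (j - 3)^2*(j - 1)*(j - 2)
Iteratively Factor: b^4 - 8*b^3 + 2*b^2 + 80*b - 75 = (b - 5)*(b^3 - 3*b^2 - 13*b + 15) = (b - 5)*(b + 3)*(b^2 - 6*b + 5) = (b - 5)*(b - 1)*(b + 3)*(b - 5)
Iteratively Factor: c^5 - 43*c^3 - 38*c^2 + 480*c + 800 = (c - 5)*(c^4 + 5*c^3 - 18*c^2 - 128*c - 160) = (c - 5)*(c + 2)*(c^3 + 3*c^2 - 24*c - 80) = (c - 5)*(c + 2)*(c + 4)*(c^2 - c - 20) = (c - 5)*(c + 2)*(c + 4)^2*(c - 5)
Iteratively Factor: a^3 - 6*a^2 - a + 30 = (a + 2)*(a^2 - 8*a + 15) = (a - 3)*(a + 2)*(a - 5)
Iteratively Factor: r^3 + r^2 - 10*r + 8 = (r - 2)*(r^2 + 3*r - 4) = (r - 2)*(r - 1)*(r + 4)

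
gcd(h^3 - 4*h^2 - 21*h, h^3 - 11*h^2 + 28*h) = h^2 - 7*h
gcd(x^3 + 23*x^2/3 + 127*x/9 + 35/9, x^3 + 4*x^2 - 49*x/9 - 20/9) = x^2 + 16*x/3 + 5/3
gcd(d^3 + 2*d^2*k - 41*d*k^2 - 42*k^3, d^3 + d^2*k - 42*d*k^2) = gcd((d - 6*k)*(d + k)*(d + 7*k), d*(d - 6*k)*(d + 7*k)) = d^2 + d*k - 42*k^2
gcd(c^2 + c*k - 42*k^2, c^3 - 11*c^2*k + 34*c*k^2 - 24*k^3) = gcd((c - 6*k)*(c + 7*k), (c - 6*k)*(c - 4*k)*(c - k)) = c - 6*k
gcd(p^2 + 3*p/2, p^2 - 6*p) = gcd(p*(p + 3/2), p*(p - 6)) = p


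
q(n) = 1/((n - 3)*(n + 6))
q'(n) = -1/((n - 3)*(n + 6)^2) - 1/((n - 3)^2*(n + 6))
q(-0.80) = -0.05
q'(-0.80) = -0.00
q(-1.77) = -0.05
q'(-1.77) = 0.00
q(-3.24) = -0.06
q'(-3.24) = 0.01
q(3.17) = 0.64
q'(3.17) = -3.84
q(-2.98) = -0.06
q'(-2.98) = 0.01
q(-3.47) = -0.06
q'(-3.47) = 0.01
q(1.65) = -0.10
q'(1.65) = -0.06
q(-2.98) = -0.06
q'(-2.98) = 0.01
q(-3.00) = -0.06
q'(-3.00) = 0.01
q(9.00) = 0.01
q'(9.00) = 0.00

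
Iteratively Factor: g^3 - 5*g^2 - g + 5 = (g + 1)*(g^2 - 6*g + 5) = (g - 5)*(g + 1)*(g - 1)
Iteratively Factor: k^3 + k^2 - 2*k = (k - 1)*(k^2 + 2*k) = k*(k - 1)*(k + 2)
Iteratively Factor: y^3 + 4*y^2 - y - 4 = (y + 1)*(y^2 + 3*y - 4) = (y + 1)*(y + 4)*(y - 1)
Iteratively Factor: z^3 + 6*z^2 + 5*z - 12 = (z - 1)*(z^2 + 7*z + 12) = (z - 1)*(z + 4)*(z + 3)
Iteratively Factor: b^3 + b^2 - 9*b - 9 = (b + 1)*(b^2 - 9) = (b + 1)*(b + 3)*(b - 3)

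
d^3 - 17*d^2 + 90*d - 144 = (d - 8)*(d - 6)*(d - 3)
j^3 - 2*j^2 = j^2*(j - 2)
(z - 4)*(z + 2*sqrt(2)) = z^2 - 4*z + 2*sqrt(2)*z - 8*sqrt(2)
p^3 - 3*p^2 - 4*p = p*(p - 4)*(p + 1)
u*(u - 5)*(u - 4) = u^3 - 9*u^2 + 20*u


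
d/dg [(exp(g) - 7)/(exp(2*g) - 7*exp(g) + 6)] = (-(exp(g) - 7)*(2*exp(g) - 7) + exp(2*g) - 7*exp(g) + 6)*exp(g)/(exp(2*g) - 7*exp(g) + 6)^2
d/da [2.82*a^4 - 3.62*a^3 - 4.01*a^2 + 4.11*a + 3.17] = 11.28*a^3 - 10.86*a^2 - 8.02*a + 4.11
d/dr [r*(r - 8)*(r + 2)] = 3*r^2 - 12*r - 16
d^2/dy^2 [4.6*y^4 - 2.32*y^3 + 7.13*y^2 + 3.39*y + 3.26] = 55.2*y^2 - 13.92*y + 14.26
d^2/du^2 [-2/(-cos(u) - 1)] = 2*(sin(u)^2 + cos(u) + 1)/(cos(u) + 1)^3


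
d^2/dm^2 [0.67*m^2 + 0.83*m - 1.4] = 1.34000000000000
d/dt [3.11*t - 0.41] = 3.11000000000000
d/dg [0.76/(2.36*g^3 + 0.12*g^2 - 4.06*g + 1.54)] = (-5.3808*g^2 - 0.1824*g + 3.0856)/(2.36*g^3 + 0.12*g^2 - 4.06*g + 1.54)^2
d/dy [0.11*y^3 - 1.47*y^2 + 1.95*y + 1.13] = 0.33*y^2 - 2.94*y + 1.95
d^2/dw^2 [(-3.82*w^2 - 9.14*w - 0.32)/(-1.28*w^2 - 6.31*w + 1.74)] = (-7.105427357601e-15*w^4 - 31.7568*w^3 + 54.1931519999999*w^2 + 137.647104*w + 250.742008)/(2.097152*w^6 + 31.014912*w^5 + 144.341376*w^4 + 166.917799*w^3 - 196.214058*w^2 + 57.312468*w - 5.268024)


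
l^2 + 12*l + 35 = (l + 5)*(l + 7)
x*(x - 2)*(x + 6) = x^3 + 4*x^2 - 12*x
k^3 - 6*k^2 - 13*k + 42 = (k - 7)*(k - 2)*(k + 3)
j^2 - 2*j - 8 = (j - 4)*(j + 2)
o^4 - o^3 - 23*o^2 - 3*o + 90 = (o - 5)*(o - 2)*(o + 3)^2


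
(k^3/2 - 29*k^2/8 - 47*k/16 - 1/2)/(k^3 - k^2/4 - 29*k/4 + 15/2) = (8*k^3 - 58*k^2 - 47*k - 8)/(4*(4*k^3 - k^2 - 29*k + 30))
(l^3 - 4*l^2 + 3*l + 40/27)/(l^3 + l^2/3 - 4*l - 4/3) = (9*l^2 - 39*l + 40)/(9*(l^2 - 4))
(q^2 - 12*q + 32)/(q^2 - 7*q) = (q^2 - 12*q + 32)/(q*(q - 7))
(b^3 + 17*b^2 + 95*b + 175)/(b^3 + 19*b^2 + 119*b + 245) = (b + 5)/(b + 7)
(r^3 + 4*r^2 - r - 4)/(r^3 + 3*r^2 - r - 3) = (r + 4)/(r + 3)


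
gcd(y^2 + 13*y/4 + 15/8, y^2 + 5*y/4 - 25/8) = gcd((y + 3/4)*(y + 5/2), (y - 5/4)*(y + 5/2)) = y + 5/2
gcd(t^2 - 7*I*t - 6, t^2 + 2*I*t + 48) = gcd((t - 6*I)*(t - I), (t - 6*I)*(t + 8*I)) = t - 6*I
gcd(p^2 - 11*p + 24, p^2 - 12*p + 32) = p - 8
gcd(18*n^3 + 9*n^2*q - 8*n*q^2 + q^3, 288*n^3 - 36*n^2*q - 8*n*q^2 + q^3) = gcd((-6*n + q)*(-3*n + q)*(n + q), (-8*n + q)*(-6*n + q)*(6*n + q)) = -6*n + q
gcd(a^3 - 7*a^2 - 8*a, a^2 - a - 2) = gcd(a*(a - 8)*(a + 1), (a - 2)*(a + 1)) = a + 1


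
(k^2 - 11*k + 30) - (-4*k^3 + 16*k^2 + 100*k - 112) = 4*k^3 - 15*k^2 - 111*k + 142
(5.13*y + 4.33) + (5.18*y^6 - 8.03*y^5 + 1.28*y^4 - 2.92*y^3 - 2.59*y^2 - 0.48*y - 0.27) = 5.18*y^6 - 8.03*y^5 + 1.28*y^4 - 2.92*y^3 - 2.59*y^2 + 4.65*y + 4.06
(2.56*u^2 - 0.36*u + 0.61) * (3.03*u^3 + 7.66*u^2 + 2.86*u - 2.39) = 7.7568*u^5 + 18.5188*u^4 + 6.4123*u^3 - 2.4754*u^2 + 2.605*u - 1.4579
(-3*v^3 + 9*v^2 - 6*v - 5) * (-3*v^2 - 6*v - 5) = 9*v^5 - 9*v^4 - 21*v^3 + 6*v^2 + 60*v + 25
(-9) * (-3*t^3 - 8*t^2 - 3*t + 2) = 27*t^3 + 72*t^2 + 27*t - 18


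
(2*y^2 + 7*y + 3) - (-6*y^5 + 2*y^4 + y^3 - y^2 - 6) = 6*y^5 - 2*y^4 - y^3 + 3*y^2 + 7*y + 9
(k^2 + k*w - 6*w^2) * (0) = 0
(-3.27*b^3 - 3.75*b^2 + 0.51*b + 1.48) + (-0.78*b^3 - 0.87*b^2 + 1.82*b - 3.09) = -4.05*b^3 - 4.62*b^2 + 2.33*b - 1.61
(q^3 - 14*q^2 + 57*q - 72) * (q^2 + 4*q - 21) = q^5 - 10*q^4 - 20*q^3 + 450*q^2 - 1485*q + 1512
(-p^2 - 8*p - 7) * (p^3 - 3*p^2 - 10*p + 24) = -p^5 - 5*p^4 + 27*p^3 + 77*p^2 - 122*p - 168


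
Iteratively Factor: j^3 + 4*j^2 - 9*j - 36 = (j + 3)*(j^2 + j - 12) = (j + 3)*(j + 4)*(j - 3)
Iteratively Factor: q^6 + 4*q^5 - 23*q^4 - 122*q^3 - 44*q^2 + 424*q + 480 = (q - 5)*(q^5 + 9*q^4 + 22*q^3 - 12*q^2 - 104*q - 96) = (q - 5)*(q + 2)*(q^4 + 7*q^3 + 8*q^2 - 28*q - 48) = (q - 5)*(q - 2)*(q + 2)*(q^3 + 9*q^2 + 26*q + 24) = (q - 5)*(q - 2)*(q + 2)*(q + 4)*(q^2 + 5*q + 6) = (q - 5)*(q - 2)*(q + 2)*(q + 3)*(q + 4)*(q + 2)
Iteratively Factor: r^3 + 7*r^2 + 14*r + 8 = (r + 1)*(r^2 + 6*r + 8) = (r + 1)*(r + 2)*(r + 4)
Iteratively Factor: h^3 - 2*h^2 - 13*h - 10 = (h + 2)*(h^2 - 4*h - 5) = (h + 1)*(h + 2)*(h - 5)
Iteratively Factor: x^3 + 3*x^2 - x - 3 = (x + 1)*(x^2 + 2*x - 3) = (x + 1)*(x + 3)*(x - 1)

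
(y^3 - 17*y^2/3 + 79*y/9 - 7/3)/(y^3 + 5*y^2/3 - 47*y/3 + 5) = (y - 7/3)/(y + 5)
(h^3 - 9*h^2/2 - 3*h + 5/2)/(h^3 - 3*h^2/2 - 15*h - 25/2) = (2*h - 1)/(2*h + 5)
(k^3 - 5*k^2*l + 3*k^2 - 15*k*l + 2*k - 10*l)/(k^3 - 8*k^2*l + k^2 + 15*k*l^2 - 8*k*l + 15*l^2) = (k + 2)/(k - 3*l)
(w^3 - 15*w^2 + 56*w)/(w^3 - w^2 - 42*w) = (w - 8)/(w + 6)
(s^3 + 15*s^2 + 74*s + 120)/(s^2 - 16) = (s^2 + 11*s + 30)/(s - 4)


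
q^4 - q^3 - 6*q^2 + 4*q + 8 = (q - 2)^2*(q + 1)*(q + 2)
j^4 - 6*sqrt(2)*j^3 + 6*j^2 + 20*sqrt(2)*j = j*(j - 5*sqrt(2))*(j - 2*sqrt(2))*(j + sqrt(2))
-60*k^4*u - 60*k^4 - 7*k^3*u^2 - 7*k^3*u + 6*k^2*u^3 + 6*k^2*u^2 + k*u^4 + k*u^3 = (-3*k + u)*(4*k + u)*(5*k + u)*(k*u + k)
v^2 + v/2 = v*(v + 1/2)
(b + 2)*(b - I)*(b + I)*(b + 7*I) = b^4 + 2*b^3 + 7*I*b^3 + b^2 + 14*I*b^2 + 2*b + 7*I*b + 14*I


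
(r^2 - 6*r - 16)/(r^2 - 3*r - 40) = (r + 2)/(r + 5)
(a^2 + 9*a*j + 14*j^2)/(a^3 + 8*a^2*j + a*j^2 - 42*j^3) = (a + 2*j)/(a^2 + a*j - 6*j^2)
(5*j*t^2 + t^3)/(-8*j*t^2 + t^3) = (5*j + t)/(-8*j + t)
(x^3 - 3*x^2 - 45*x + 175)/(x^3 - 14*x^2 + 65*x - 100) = (x + 7)/(x - 4)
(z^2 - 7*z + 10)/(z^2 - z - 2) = (z - 5)/(z + 1)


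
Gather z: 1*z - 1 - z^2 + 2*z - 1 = -z^2 + 3*z - 2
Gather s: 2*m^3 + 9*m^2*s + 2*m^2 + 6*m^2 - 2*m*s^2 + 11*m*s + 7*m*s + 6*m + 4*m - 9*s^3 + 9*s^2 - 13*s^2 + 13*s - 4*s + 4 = 2*m^3 + 8*m^2 + 10*m - 9*s^3 + s^2*(-2*m - 4) + s*(9*m^2 + 18*m + 9) + 4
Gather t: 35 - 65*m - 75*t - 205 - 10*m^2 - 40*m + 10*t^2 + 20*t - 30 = -10*m^2 - 105*m + 10*t^2 - 55*t - 200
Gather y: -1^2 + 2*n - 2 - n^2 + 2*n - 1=-n^2 + 4*n - 4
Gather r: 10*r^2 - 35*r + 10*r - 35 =10*r^2 - 25*r - 35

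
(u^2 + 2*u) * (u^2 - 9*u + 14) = u^4 - 7*u^3 - 4*u^2 + 28*u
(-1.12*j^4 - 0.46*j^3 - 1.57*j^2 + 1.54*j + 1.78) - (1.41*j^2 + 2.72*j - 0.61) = -1.12*j^4 - 0.46*j^3 - 2.98*j^2 - 1.18*j + 2.39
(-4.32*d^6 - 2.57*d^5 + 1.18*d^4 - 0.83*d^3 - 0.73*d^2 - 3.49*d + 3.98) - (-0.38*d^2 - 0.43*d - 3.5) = -4.32*d^6 - 2.57*d^5 + 1.18*d^4 - 0.83*d^3 - 0.35*d^2 - 3.06*d + 7.48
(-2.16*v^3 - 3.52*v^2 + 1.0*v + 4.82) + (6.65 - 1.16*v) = -2.16*v^3 - 3.52*v^2 - 0.16*v + 11.47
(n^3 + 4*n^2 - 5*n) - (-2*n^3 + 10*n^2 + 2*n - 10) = 3*n^3 - 6*n^2 - 7*n + 10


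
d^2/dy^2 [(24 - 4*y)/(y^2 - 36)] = -8/(y^3 + 18*y^2 + 108*y + 216)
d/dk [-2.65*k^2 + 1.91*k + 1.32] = 1.91 - 5.3*k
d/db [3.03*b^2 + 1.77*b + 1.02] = 6.06*b + 1.77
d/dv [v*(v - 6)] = 2*v - 6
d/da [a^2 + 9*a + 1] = 2*a + 9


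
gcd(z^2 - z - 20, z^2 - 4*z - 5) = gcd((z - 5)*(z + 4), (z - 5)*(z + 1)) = z - 5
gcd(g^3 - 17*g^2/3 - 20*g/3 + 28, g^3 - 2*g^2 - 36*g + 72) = g^2 - 8*g + 12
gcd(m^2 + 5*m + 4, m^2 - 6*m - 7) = m + 1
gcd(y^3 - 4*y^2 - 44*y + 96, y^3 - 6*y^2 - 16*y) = y - 8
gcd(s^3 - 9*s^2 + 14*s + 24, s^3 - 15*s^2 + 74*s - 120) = s^2 - 10*s + 24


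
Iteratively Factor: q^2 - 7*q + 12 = (q - 4)*(q - 3)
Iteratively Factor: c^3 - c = (c)*(c^2 - 1) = c*(c + 1)*(c - 1)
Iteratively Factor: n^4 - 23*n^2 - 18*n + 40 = (n + 4)*(n^3 - 4*n^2 - 7*n + 10) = (n - 5)*(n + 4)*(n^2 + n - 2) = (n - 5)*(n + 2)*(n + 4)*(n - 1)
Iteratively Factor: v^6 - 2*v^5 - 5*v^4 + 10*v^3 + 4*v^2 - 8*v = (v)*(v^5 - 2*v^4 - 5*v^3 + 10*v^2 + 4*v - 8) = v*(v + 1)*(v^4 - 3*v^3 - 2*v^2 + 12*v - 8) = v*(v - 1)*(v + 1)*(v^3 - 2*v^2 - 4*v + 8) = v*(v - 1)*(v + 1)*(v + 2)*(v^2 - 4*v + 4) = v*(v - 2)*(v - 1)*(v + 1)*(v + 2)*(v - 2)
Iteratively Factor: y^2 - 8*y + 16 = (y - 4)*(y - 4)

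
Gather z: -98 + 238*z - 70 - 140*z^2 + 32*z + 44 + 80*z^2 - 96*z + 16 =-60*z^2 + 174*z - 108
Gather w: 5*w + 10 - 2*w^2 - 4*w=-2*w^2 + w + 10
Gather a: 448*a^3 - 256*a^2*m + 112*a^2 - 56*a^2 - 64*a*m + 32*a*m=448*a^3 + a^2*(56 - 256*m) - 32*a*m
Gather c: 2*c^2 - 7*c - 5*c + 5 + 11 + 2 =2*c^2 - 12*c + 18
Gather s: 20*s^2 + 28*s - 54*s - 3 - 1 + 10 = 20*s^2 - 26*s + 6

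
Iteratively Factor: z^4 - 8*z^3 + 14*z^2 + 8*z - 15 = (z - 3)*(z^3 - 5*z^2 - z + 5) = (z - 5)*(z - 3)*(z^2 - 1) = (z - 5)*(z - 3)*(z + 1)*(z - 1)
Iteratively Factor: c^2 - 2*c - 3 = (c + 1)*(c - 3)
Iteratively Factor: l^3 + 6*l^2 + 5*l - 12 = (l + 4)*(l^2 + 2*l - 3) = (l - 1)*(l + 4)*(l + 3)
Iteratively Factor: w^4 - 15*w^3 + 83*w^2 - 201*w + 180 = (w - 4)*(w^3 - 11*w^2 + 39*w - 45) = (w - 4)*(w - 3)*(w^2 - 8*w + 15) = (w - 4)*(w - 3)^2*(w - 5)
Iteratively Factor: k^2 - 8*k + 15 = (k - 3)*(k - 5)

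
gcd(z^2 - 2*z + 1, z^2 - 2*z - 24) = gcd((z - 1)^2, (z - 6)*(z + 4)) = 1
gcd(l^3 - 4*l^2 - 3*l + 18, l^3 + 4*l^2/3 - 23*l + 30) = l - 3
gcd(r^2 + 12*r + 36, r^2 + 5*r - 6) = r + 6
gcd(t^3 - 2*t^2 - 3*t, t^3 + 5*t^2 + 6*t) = t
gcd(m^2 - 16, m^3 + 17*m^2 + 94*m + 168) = m + 4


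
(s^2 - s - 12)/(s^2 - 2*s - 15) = (s - 4)/(s - 5)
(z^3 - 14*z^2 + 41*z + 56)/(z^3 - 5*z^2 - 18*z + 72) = (z^3 - 14*z^2 + 41*z + 56)/(z^3 - 5*z^2 - 18*z + 72)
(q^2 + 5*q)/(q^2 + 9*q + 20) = q/(q + 4)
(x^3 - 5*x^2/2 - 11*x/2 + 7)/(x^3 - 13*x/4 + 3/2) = 2*(2*x^2 - 9*x + 7)/(4*x^2 - 8*x + 3)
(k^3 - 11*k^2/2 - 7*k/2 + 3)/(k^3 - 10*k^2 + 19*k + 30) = (k - 1/2)/(k - 5)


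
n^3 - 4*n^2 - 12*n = n*(n - 6)*(n + 2)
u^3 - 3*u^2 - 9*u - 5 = (u - 5)*(u + 1)^2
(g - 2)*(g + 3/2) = g^2 - g/2 - 3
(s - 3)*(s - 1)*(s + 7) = s^3 + 3*s^2 - 25*s + 21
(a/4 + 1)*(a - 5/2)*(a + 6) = a^3/4 + 15*a^2/8 - a/4 - 15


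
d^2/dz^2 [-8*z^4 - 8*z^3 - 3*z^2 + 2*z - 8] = -96*z^2 - 48*z - 6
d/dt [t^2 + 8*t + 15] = 2*t + 8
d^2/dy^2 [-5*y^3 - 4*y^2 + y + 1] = -30*y - 8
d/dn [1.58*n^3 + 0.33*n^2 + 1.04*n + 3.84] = 4.74*n^2 + 0.66*n + 1.04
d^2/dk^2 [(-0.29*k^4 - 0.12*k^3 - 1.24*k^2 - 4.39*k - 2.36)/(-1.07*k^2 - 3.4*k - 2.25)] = (0.664042*k^6 + 6.33012*k^5 + 24.30345*k^4 + 38.722582*k^3 + 21.425484*k^2 - 8.25447000000003*k - 11.4122)/(1.225043*k^6 + 11.67798*k^5 + 44.835675*k^4 + 88.417*k^3 + 94.280625*k^2 + 51.6375*k + 11.390625)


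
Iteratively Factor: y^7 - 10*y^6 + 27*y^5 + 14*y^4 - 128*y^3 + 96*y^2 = (y)*(y^6 - 10*y^5 + 27*y^4 + 14*y^3 - 128*y^2 + 96*y) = y*(y - 1)*(y^5 - 9*y^4 + 18*y^3 + 32*y^2 - 96*y) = y*(y - 3)*(y - 1)*(y^4 - 6*y^3 + 32*y) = y^2*(y - 3)*(y - 1)*(y^3 - 6*y^2 + 32) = y^2*(y - 4)*(y - 3)*(y - 1)*(y^2 - 2*y - 8) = y^2*(y - 4)*(y - 3)*(y - 1)*(y + 2)*(y - 4)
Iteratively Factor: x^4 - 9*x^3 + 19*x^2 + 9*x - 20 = (x - 1)*(x^3 - 8*x^2 + 11*x + 20) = (x - 4)*(x - 1)*(x^2 - 4*x - 5) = (x - 4)*(x - 1)*(x + 1)*(x - 5)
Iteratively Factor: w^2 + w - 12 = (w - 3)*(w + 4)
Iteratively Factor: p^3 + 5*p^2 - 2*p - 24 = (p + 3)*(p^2 + 2*p - 8) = (p - 2)*(p + 3)*(p + 4)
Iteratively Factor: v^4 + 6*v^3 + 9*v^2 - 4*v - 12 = (v + 3)*(v^3 + 3*v^2 - 4) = (v + 2)*(v + 3)*(v^2 + v - 2) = (v + 2)^2*(v + 3)*(v - 1)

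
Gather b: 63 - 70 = -7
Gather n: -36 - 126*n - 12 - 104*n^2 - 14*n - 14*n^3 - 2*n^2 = -14*n^3 - 106*n^2 - 140*n - 48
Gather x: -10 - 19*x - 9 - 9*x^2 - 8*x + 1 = -9*x^2 - 27*x - 18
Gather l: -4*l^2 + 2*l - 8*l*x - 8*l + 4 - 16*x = -4*l^2 + l*(-8*x - 6) - 16*x + 4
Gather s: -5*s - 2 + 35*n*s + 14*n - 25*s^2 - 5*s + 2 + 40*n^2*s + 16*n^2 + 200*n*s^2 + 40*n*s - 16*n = 16*n^2 - 2*n + s^2*(200*n - 25) + s*(40*n^2 + 75*n - 10)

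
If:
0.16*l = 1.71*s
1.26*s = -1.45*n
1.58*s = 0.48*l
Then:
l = 0.00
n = 0.00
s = 0.00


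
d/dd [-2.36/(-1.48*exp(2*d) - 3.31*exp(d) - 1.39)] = (-6.9856*exp(d) - 7.8116)*exp(d)/(1.48*exp(2*d) + 3.31*exp(d) + 1.39)^2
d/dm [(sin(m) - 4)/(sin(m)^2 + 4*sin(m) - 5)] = (8*sin(m) + cos(m)^2 + 10)*cos(m)/(sin(m)^2 + 4*sin(m) - 5)^2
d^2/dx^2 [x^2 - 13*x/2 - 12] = 2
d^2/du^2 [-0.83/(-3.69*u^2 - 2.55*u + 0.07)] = (-22.602726*u^2 - 15.61977*u + 0.83*(7.38*u + 2.55)*(14.76*u + 5.1) + 0.428778)/(3.69*u^2 + 2.55*u - 0.07)^3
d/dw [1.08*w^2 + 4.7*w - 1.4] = 2.16*w + 4.7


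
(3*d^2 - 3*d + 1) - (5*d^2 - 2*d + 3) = -2*d^2 - d - 2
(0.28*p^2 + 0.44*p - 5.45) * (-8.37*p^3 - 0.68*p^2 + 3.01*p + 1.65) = -2.3436*p^5 - 3.8732*p^4 + 46.1601*p^3 + 5.4924*p^2 - 15.6785*p - 8.9925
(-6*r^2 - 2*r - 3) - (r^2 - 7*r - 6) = -7*r^2 + 5*r + 3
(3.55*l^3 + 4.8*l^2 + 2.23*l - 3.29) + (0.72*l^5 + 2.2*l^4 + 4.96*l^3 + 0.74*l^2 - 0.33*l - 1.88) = 0.72*l^5 + 2.2*l^4 + 8.51*l^3 + 5.54*l^2 + 1.9*l - 5.17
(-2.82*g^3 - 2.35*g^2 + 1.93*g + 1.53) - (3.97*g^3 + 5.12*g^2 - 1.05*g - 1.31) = -6.79*g^3 - 7.47*g^2 + 2.98*g + 2.84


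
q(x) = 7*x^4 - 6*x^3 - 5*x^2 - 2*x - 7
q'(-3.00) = -890.00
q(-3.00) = 683.00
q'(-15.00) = -98402.00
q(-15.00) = 373523.00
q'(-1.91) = -243.67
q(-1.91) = 113.55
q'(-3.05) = -933.38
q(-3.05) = 728.58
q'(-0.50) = -5.00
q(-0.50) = -6.06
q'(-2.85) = -767.88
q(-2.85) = 558.81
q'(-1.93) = -251.04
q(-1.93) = 118.49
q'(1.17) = 6.50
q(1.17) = -12.68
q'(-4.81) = -3486.32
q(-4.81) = 4301.60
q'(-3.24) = -1110.90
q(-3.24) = 922.46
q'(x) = 28*x^3 - 18*x^2 - 10*x - 2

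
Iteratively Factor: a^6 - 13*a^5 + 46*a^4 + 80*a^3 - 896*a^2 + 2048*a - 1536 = (a - 4)*(a^5 - 9*a^4 + 10*a^3 + 120*a^2 - 416*a + 384) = (a - 4)^2*(a^4 - 5*a^3 - 10*a^2 + 80*a - 96) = (a - 4)^2*(a + 4)*(a^3 - 9*a^2 + 26*a - 24) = (a - 4)^3*(a + 4)*(a^2 - 5*a + 6) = (a - 4)^3*(a - 3)*(a + 4)*(a - 2)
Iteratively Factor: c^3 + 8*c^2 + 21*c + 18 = (c + 2)*(c^2 + 6*c + 9) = (c + 2)*(c + 3)*(c + 3)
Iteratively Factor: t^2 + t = (t + 1)*(t)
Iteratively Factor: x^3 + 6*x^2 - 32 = (x + 4)*(x^2 + 2*x - 8) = (x - 2)*(x + 4)*(x + 4)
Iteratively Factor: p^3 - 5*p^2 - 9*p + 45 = (p - 3)*(p^2 - 2*p - 15) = (p - 3)*(p + 3)*(p - 5)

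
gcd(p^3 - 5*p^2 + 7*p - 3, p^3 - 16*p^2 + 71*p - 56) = p - 1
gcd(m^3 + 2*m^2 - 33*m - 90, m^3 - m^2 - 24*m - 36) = m^2 - 3*m - 18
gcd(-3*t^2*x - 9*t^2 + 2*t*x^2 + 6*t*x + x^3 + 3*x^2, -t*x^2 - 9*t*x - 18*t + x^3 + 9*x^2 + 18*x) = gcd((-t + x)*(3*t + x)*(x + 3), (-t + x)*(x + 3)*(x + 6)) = -t*x - 3*t + x^2 + 3*x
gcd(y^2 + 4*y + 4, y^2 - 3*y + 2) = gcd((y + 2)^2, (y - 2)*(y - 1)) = 1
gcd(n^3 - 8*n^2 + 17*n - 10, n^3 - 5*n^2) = n - 5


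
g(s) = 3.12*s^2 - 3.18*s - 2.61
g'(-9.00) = -59.34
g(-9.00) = 278.73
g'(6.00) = 34.26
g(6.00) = 90.63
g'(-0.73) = -7.74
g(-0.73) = 1.37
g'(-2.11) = -16.35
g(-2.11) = 17.99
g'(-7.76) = -51.60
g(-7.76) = 209.95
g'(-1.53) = -12.73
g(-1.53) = 9.56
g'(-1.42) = -12.04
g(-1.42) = 8.20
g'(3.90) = 21.16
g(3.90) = 32.44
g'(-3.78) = -26.77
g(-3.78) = 53.99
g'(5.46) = 30.89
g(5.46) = 73.04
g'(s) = 6.24*s - 3.18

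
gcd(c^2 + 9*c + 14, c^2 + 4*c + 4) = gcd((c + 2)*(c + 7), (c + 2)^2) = c + 2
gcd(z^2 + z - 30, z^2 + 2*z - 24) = z + 6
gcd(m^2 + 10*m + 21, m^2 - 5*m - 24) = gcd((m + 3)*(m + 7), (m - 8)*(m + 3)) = m + 3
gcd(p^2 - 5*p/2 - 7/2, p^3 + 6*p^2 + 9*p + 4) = p + 1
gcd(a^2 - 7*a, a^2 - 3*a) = a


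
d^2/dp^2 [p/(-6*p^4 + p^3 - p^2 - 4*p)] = 2*(-216*p^4 + 48*p^3 - 21*p^2 + 75*p - 5)/(216*p^9 - 108*p^8 + 126*p^7 + 395*p^6 - 123*p^5 + 153*p^4 + 265*p^3 - 36*p^2 + 48*p + 64)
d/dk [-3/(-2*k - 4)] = -3/(2*(k + 2)^2)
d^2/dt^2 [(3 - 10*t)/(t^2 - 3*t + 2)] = 2*(-(2*t - 3)^2*(10*t - 3) + 3*(10*t - 11)*(t^2 - 3*t + 2))/(t^2 - 3*t + 2)^3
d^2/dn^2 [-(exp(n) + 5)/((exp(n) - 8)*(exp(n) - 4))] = (-exp(4*n) - 32*exp(3*n) + 372*exp(2*n) - 464*exp(n) - 2944)*exp(n)/(exp(6*n) - 36*exp(5*n) + 528*exp(4*n) - 4032*exp(3*n) + 16896*exp(2*n) - 36864*exp(n) + 32768)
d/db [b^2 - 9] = 2*b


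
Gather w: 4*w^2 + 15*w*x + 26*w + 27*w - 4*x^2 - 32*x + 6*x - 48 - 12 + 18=4*w^2 + w*(15*x + 53) - 4*x^2 - 26*x - 42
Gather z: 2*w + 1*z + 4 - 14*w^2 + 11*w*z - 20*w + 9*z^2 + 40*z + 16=-14*w^2 - 18*w + 9*z^2 + z*(11*w + 41) + 20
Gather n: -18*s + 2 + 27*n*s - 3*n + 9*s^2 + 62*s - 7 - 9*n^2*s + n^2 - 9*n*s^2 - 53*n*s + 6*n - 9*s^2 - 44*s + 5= n^2*(1 - 9*s) + n*(-9*s^2 - 26*s + 3)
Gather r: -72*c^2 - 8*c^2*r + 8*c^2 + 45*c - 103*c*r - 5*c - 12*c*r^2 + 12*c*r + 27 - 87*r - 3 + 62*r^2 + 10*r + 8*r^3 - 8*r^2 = -64*c^2 + 40*c + 8*r^3 + r^2*(54 - 12*c) + r*(-8*c^2 - 91*c - 77) + 24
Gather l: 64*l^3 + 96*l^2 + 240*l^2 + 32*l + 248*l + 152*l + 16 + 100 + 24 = 64*l^3 + 336*l^2 + 432*l + 140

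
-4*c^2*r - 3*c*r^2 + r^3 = r*(-4*c + r)*(c + r)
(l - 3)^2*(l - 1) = l^3 - 7*l^2 + 15*l - 9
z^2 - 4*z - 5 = (z - 5)*(z + 1)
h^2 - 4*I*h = h*(h - 4*I)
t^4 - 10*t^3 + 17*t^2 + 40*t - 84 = (t - 7)*(t - 3)*(t - 2)*(t + 2)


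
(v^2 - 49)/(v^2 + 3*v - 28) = (v - 7)/(v - 4)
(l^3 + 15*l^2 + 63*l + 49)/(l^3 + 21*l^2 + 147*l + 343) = (l + 1)/(l + 7)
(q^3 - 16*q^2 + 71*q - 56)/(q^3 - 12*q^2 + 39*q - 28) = (q - 8)/(q - 4)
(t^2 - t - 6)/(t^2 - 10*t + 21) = (t + 2)/(t - 7)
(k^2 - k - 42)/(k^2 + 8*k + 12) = (k - 7)/(k + 2)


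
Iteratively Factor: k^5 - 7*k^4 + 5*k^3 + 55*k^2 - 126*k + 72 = (k - 3)*(k^4 - 4*k^3 - 7*k^2 + 34*k - 24) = (k - 4)*(k - 3)*(k^3 - 7*k + 6) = (k - 4)*(k - 3)*(k - 2)*(k^2 + 2*k - 3) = (k - 4)*(k - 3)*(k - 2)*(k - 1)*(k + 3)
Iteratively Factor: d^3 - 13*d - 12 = (d + 3)*(d^2 - 3*d - 4) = (d + 1)*(d + 3)*(d - 4)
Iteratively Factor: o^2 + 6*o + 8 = (o + 2)*(o + 4)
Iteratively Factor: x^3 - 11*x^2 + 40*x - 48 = (x - 3)*(x^2 - 8*x + 16) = (x - 4)*(x - 3)*(x - 4)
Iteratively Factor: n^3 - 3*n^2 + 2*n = (n)*(n^2 - 3*n + 2) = n*(n - 1)*(n - 2)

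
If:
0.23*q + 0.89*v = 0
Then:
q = -3.8695652173913*v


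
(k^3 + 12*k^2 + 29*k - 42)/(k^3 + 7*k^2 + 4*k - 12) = (k + 7)/(k + 2)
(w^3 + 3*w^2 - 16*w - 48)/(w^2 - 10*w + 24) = (w^2 + 7*w + 12)/(w - 6)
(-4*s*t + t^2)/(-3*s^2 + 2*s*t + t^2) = t*(-4*s + t)/(-3*s^2 + 2*s*t + t^2)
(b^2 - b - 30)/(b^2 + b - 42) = (b + 5)/(b + 7)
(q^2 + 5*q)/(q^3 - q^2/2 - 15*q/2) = 2*(q + 5)/(2*q^2 - q - 15)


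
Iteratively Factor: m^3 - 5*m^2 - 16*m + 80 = (m - 5)*(m^2 - 16) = (m - 5)*(m + 4)*(m - 4)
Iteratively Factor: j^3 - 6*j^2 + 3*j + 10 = (j - 5)*(j^2 - j - 2) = (j - 5)*(j - 2)*(j + 1)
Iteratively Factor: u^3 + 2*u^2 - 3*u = (u - 1)*(u^2 + 3*u) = (u - 1)*(u + 3)*(u)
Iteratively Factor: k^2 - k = (k - 1)*(k)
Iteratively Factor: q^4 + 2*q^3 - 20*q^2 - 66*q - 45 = (q + 3)*(q^3 - q^2 - 17*q - 15) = (q + 3)^2*(q^2 - 4*q - 5) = (q + 1)*(q + 3)^2*(q - 5)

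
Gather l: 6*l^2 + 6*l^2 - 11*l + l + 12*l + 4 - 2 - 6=12*l^2 + 2*l - 4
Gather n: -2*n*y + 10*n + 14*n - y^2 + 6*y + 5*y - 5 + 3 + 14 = n*(24 - 2*y) - y^2 + 11*y + 12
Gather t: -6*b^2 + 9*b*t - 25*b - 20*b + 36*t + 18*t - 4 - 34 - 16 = -6*b^2 - 45*b + t*(9*b + 54) - 54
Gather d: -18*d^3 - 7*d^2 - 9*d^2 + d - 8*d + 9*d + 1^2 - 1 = -18*d^3 - 16*d^2 + 2*d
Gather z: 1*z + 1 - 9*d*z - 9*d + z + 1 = -9*d + z*(2 - 9*d) + 2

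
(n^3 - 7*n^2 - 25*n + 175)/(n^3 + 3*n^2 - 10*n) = (n^2 - 12*n + 35)/(n*(n - 2))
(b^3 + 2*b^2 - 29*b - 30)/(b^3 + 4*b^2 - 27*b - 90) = (b + 1)/(b + 3)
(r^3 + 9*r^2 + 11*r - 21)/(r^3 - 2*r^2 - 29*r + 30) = (r^2 + 10*r + 21)/(r^2 - r - 30)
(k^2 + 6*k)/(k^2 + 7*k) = (k + 6)/(k + 7)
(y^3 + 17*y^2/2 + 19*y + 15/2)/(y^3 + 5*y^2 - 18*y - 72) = (2*y^2 + 11*y + 5)/(2*(y^2 + 2*y - 24))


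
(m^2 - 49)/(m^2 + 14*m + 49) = (m - 7)/(m + 7)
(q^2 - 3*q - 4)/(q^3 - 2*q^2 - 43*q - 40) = (q - 4)/(q^2 - 3*q - 40)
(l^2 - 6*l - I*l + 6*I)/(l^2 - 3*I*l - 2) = (l - 6)/(l - 2*I)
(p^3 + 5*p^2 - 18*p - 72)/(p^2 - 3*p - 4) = (p^2 + 9*p + 18)/(p + 1)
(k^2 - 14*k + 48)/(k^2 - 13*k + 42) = (k - 8)/(k - 7)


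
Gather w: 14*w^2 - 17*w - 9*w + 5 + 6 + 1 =14*w^2 - 26*w + 12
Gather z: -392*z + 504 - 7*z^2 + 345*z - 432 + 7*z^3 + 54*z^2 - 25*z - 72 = 7*z^3 + 47*z^2 - 72*z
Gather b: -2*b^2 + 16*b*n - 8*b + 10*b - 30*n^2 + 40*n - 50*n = -2*b^2 + b*(16*n + 2) - 30*n^2 - 10*n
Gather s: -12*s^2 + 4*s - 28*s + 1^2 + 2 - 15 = -12*s^2 - 24*s - 12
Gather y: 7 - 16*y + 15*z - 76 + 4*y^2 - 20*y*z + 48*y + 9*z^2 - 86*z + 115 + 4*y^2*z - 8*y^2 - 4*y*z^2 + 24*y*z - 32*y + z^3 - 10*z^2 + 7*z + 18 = y^2*(4*z - 4) + y*(-4*z^2 + 4*z) + z^3 - z^2 - 64*z + 64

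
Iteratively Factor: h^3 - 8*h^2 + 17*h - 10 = (h - 1)*(h^2 - 7*h + 10) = (h - 5)*(h - 1)*(h - 2)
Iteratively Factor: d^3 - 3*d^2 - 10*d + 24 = (d + 3)*(d^2 - 6*d + 8) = (d - 4)*(d + 3)*(d - 2)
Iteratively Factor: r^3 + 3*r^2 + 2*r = (r + 2)*(r^2 + r) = (r + 1)*(r + 2)*(r)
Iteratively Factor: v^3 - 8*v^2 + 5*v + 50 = (v + 2)*(v^2 - 10*v + 25) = (v - 5)*(v + 2)*(v - 5)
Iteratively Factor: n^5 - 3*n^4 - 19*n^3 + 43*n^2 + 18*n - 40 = (n - 2)*(n^4 - n^3 - 21*n^2 + n + 20) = (n - 2)*(n - 1)*(n^3 - 21*n - 20) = (n - 5)*(n - 2)*(n - 1)*(n^2 + 5*n + 4) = (n - 5)*(n - 2)*(n - 1)*(n + 4)*(n + 1)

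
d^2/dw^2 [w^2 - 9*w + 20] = 2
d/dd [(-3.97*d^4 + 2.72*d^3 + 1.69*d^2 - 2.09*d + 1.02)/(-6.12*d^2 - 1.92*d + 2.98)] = (48.5928*d^5 + 6.2208*d^4 - 57.7672*d^3 + 8.28120000000001*d^2 + 22.5572*d - 4.2698)/(37.4544*d^4 + 23.5008*d^3 - 32.7888*d^2 - 11.4432*d + 8.8804)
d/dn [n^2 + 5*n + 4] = 2*n + 5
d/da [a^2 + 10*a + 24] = 2*a + 10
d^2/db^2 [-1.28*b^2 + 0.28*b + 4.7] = -2.56000000000000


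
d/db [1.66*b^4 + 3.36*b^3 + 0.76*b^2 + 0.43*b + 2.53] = 6.64*b^3 + 10.08*b^2 + 1.52*b + 0.43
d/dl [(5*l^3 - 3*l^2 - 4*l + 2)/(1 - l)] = -10*l - 2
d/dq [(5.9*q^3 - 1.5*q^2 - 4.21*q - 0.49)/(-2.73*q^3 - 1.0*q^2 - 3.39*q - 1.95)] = (-7.105427357601e-15*q^5 - 9.995*q^4 - 62.9886*q^3 - 37.6531*q^2 + 4.87*q + 6.5484)/(7.4529*q^6 + 5.46*q^5 + 19.5094*q^4 + 17.427*q^3 + 15.3921*q^2 + 13.221*q + 3.8025)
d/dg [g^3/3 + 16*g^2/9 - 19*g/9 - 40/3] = g^2 + 32*g/9 - 19/9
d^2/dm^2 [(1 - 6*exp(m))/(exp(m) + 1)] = 7*(exp(m) - 1)*exp(m)/(exp(3*m) + 3*exp(2*m) + 3*exp(m) + 1)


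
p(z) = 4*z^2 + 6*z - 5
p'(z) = 8*z + 6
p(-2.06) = -0.39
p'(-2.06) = -10.48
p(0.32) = -2.67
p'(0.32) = 8.56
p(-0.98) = -7.04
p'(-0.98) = -1.84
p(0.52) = -0.80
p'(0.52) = 10.16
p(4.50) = 103.00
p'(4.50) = 42.00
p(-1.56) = -4.63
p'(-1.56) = -6.48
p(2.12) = 25.70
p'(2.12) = 22.96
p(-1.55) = -4.69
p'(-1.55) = -6.40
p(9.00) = 373.00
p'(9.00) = 78.00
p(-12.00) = 499.00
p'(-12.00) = -90.00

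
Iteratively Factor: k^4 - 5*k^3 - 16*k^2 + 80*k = (k - 4)*(k^3 - k^2 - 20*k) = (k - 5)*(k - 4)*(k^2 + 4*k) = (k - 5)*(k - 4)*(k + 4)*(k)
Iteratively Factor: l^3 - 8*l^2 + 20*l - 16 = (l - 4)*(l^2 - 4*l + 4) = (l - 4)*(l - 2)*(l - 2)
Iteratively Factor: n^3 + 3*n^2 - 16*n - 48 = (n + 4)*(n^2 - n - 12) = (n + 3)*(n + 4)*(n - 4)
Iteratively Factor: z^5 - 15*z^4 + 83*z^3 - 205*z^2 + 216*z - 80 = (z - 4)*(z^4 - 11*z^3 + 39*z^2 - 49*z + 20) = (z - 4)*(z - 1)*(z^3 - 10*z^2 + 29*z - 20) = (z - 5)*(z - 4)*(z - 1)*(z^2 - 5*z + 4) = (z - 5)*(z - 4)*(z - 1)^2*(z - 4)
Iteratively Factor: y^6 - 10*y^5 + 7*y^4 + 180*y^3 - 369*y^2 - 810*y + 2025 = (y - 3)*(y^5 - 7*y^4 - 14*y^3 + 138*y^2 + 45*y - 675) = (y - 3)*(y + 3)*(y^4 - 10*y^3 + 16*y^2 + 90*y - 225) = (y - 5)*(y - 3)*(y + 3)*(y^3 - 5*y^2 - 9*y + 45) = (y - 5)^2*(y - 3)*(y + 3)*(y^2 - 9) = (y - 5)^2*(y - 3)^2*(y + 3)*(y + 3)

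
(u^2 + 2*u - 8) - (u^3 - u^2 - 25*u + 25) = -u^3 + 2*u^2 + 27*u - 33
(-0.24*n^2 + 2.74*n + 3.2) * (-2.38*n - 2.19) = 0.5712*n^3 - 5.9956*n^2 - 13.6166*n - 7.008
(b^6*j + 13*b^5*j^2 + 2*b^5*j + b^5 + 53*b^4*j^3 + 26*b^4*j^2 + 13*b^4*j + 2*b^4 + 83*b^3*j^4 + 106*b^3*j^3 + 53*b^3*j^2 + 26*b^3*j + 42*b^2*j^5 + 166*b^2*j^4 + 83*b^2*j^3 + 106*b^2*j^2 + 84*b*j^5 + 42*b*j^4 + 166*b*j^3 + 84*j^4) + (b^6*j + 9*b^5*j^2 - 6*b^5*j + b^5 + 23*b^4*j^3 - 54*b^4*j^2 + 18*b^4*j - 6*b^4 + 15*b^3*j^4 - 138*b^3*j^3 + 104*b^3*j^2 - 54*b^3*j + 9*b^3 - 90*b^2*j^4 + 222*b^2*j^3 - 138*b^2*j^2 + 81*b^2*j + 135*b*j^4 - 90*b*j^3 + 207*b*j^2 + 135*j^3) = 2*b^6*j + 22*b^5*j^2 - 4*b^5*j + 2*b^5 + 76*b^4*j^3 - 28*b^4*j^2 + 31*b^4*j - 4*b^4 + 98*b^3*j^4 - 32*b^3*j^3 + 157*b^3*j^2 - 28*b^3*j + 9*b^3 + 42*b^2*j^5 + 76*b^2*j^4 + 305*b^2*j^3 - 32*b^2*j^2 + 81*b^2*j + 84*b*j^5 + 177*b*j^4 + 76*b*j^3 + 207*b*j^2 + 84*j^4 + 135*j^3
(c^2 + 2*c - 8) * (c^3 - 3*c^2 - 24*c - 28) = c^5 - c^4 - 38*c^3 - 52*c^2 + 136*c + 224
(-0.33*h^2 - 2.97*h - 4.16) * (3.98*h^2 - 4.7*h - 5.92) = -1.3134*h^4 - 10.2696*h^3 - 0.644199999999998*h^2 + 37.1344*h + 24.6272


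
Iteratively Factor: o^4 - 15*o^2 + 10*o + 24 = (o - 3)*(o^3 + 3*o^2 - 6*o - 8) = (o - 3)*(o + 1)*(o^2 + 2*o - 8) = (o - 3)*(o + 1)*(o + 4)*(o - 2)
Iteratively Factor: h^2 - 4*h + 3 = (h - 3)*(h - 1)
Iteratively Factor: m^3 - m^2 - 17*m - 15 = (m + 3)*(m^2 - 4*m - 5) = (m - 5)*(m + 3)*(m + 1)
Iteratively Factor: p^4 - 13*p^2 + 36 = (p - 3)*(p^3 + 3*p^2 - 4*p - 12) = (p - 3)*(p + 2)*(p^2 + p - 6) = (p - 3)*(p + 2)*(p + 3)*(p - 2)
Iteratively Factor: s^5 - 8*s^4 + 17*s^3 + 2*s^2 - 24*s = (s - 2)*(s^4 - 6*s^3 + 5*s^2 + 12*s) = (s - 4)*(s - 2)*(s^3 - 2*s^2 - 3*s) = (s - 4)*(s - 3)*(s - 2)*(s^2 + s) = (s - 4)*(s - 3)*(s - 2)*(s + 1)*(s)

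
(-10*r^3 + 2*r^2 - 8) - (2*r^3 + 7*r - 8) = -12*r^3 + 2*r^2 - 7*r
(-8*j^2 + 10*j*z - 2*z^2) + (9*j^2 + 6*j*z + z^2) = j^2 + 16*j*z - z^2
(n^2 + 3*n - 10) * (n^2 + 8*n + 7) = n^4 + 11*n^3 + 21*n^2 - 59*n - 70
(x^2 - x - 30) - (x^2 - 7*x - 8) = 6*x - 22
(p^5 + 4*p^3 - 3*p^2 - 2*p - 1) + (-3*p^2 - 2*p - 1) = p^5 + 4*p^3 - 6*p^2 - 4*p - 2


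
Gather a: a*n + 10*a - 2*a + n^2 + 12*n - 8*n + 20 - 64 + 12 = a*(n + 8) + n^2 + 4*n - 32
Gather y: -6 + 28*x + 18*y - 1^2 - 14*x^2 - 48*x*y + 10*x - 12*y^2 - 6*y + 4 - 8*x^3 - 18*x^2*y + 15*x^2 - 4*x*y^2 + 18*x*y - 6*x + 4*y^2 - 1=-8*x^3 + x^2 + 32*x + y^2*(-4*x - 8) + y*(-18*x^2 - 30*x + 12) - 4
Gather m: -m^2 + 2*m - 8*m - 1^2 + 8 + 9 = -m^2 - 6*m + 16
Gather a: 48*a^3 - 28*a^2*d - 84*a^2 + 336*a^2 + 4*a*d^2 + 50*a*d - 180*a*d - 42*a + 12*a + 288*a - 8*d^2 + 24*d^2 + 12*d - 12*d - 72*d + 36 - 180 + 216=48*a^3 + a^2*(252 - 28*d) + a*(4*d^2 - 130*d + 258) + 16*d^2 - 72*d + 72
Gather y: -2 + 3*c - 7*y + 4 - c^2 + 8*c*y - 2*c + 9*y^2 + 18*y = -c^2 + c + 9*y^2 + y*(8*c + 11) + 2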